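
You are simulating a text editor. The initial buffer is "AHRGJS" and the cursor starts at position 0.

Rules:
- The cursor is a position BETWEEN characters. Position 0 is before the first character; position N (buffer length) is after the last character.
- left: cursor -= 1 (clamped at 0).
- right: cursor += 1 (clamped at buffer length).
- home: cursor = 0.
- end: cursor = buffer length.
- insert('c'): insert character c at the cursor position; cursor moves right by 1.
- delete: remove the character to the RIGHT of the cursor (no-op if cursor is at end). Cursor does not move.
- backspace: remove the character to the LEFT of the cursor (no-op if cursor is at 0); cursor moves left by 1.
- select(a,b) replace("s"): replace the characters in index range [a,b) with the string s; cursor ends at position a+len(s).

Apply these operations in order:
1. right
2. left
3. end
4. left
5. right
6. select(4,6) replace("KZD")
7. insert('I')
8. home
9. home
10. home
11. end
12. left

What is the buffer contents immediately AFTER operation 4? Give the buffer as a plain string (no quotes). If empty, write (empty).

Answer: AHRGJS

Derivation:
After op 1 (right): buf='AHRGJS' cursor=1
After op 2 (left): buf='AHRGJS' cursor=0
After op 3 (end): buf='AHRGJS' cursor=6
After op 4 (left): buf='AHRGJS' cursor=5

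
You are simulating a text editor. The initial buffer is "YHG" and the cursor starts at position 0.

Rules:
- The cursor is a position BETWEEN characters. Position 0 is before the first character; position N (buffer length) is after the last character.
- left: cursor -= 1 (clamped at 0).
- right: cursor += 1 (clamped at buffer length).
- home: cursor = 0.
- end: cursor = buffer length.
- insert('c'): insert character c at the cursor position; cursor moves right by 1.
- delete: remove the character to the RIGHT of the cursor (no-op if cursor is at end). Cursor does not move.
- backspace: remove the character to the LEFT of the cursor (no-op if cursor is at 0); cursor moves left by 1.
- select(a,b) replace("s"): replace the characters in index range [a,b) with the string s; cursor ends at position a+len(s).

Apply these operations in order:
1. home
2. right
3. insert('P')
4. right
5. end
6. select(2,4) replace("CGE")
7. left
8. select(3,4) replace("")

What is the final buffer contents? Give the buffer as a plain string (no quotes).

Answer: YPCE

Derivation:
After op 1 (home): buf='YHG' cursor=0
After op 2 (right): buf='YHG' cursor=1
After op 3 (insert('P')): buf='YPHG' cursor=2
After op 4 (right): buf='YPHG' cursor=3
After op 5 (end): buf='YPHG' cursor=4
After op 6 (select(2,4) replace("CGE")): buf='YPCGE' cursor=5
After op 7 (left): buf='YPCGE' cursor=4
After op 8 (select(3,4) replace("")): buf='YPCE' cursor=3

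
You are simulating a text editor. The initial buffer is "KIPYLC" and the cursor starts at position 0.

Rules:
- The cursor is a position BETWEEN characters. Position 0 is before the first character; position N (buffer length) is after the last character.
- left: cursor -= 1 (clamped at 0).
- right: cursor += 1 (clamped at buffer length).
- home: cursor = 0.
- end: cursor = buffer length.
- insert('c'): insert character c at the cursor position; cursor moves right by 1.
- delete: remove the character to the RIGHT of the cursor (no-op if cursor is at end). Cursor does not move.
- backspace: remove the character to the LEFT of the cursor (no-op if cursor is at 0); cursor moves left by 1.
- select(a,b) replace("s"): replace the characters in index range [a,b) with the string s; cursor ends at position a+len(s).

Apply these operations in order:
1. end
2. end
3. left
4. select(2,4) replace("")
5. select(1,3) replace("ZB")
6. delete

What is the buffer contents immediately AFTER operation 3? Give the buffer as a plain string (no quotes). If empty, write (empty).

Answer: KIPYLC

Derivation:
After op 1 (end): buf='KIPYLC' cursor=6
After op 2 (end): buf='KIPYLC' cursor=6
After op 3 (left): buf='KIPYLC' cursor=5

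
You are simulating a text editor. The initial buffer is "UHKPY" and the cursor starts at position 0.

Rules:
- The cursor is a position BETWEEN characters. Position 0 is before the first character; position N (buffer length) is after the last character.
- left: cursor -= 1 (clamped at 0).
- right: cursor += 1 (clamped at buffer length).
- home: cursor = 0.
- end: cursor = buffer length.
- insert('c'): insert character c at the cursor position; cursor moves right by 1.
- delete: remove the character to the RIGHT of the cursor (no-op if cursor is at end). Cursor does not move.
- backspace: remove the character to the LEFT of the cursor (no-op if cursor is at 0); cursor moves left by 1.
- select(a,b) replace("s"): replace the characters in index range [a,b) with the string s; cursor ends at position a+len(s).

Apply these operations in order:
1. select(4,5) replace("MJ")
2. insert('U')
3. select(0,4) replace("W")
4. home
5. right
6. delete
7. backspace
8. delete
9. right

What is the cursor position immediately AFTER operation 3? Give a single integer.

After op 1 (select(4,5) replace("MJ")): buf='UHKPMJ' cursor=6
After op 2 (insert('U')): buf='UHKPMJU' cursor=7
After op 3 (select(0,4) replace("W")): buf='WMJU' cursor=1

Answer: 1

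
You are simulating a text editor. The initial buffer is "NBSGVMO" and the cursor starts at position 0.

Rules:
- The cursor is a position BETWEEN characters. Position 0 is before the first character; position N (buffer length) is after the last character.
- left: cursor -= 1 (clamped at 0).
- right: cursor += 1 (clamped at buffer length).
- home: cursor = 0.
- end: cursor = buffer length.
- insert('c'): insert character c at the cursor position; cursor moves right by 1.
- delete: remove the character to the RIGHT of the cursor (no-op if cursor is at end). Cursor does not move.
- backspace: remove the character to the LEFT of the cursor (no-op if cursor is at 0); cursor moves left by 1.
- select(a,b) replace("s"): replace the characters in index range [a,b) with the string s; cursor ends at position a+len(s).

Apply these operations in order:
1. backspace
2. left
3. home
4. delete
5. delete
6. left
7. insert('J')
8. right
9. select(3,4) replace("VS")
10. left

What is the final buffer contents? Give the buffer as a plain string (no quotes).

After op 1 (backspace): buf='NBSGVMO' cursor=0
After op 2 (left): buf='NBSGVMO' cursor=0
After op 3 (home): buf='NBSGVMO' cursor=0
After op 4 (delete): buf='BSGVMO' cursor=0
After op 5 (delete): buf='SGVMO' cursor=0
After op 6 (left): buf='SGVMO' cursor=0
After op 7 (insert('J')): buf='JSGVMO' cursor=1
After op 8 (right): buf='JSGVMO' cursor=2
After op 9 (select(3,4) replace("VS")): buf='JSGVSMO' cursor=5
After op 10 (left): buf='JSGVSMO' cursor=4

Answer: JSGVSMO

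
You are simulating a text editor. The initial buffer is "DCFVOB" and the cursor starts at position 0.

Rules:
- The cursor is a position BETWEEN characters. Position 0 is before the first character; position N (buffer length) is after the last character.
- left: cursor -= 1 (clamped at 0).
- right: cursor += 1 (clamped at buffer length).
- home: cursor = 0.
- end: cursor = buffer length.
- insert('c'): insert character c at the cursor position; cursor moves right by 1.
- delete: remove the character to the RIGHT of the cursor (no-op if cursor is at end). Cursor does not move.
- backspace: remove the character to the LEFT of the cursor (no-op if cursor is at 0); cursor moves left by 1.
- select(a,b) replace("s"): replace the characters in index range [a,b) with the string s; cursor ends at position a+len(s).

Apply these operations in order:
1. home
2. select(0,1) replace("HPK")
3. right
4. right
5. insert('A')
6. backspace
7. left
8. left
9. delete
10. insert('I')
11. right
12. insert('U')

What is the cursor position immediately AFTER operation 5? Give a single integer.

Answer: 6

Derivation:
After op 1 (home): buf='DCFVOB' cursor=0
After op 2 (select(0,1) replace("HPK")): buf='HPKCFVOB' cursor=3
After op 3 (right): buf='HPKCFVOB' cursor=4
After op 4 (right): buf='HPKCFVOB' cursor=5
After op 5 (insert('A')): buf='HPKCFAVOB' cursor=6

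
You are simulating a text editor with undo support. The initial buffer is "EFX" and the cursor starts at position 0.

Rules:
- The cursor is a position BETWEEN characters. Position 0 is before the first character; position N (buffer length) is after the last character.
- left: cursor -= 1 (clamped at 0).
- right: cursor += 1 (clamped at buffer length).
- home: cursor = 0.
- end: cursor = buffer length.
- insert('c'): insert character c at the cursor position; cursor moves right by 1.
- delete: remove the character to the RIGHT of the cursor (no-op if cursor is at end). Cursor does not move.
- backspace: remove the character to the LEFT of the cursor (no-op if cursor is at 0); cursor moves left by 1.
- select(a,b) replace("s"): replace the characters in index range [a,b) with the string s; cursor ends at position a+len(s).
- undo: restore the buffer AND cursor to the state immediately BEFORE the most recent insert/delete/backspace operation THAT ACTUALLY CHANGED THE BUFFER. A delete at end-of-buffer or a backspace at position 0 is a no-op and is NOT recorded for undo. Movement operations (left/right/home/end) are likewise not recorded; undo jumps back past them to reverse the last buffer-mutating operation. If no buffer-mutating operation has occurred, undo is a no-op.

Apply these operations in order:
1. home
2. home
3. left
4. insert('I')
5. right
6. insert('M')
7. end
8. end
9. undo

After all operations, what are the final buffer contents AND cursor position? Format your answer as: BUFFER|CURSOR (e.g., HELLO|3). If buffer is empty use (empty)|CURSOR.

After op 1 (home): buf='EFX' cursor=0
After op 2 (home): buf='EFX' cursor=0
After op 3 (left): buf='EFX' cursor=0
After op 4 (insert('I')): buf='IEFX' cursor=1
After op 5 (right): buf='IEFX' cursor=2
After op 6 (insert('M')): buf='IEMFX' cursor=3
After op 7 (end): buf='IEMFX' cursor=5
After op 8 (end): buf='IEMFX' cursor=5
After op 9 (undo): buf='IEFX' cursor=2

Answer: IEFX|2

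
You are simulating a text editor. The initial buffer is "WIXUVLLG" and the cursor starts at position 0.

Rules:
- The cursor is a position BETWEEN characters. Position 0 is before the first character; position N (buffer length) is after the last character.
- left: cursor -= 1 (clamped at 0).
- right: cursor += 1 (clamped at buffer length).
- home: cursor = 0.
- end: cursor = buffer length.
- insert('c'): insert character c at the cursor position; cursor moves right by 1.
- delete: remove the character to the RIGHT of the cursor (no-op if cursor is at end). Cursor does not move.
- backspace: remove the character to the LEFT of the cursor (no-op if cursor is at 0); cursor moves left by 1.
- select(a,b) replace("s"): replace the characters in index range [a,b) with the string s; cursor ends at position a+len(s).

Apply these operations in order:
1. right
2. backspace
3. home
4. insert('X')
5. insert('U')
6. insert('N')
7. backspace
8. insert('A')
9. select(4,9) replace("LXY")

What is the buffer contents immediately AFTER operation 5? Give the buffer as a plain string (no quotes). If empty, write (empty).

After op 1 (right): buf='WIXUVLLG' cursor=1
After op 2 (backspace): buf='IXUVLLG' cursor=0
After op 3 (home): buf='IXUVLLG' cursor=0
After op 4 (insert('X')): buf='XIXUVLLG' cursor=1
After op 5 (insert('U')): buf='XUIXUVLLG' cursor=2

Answer: XUIXUVLLG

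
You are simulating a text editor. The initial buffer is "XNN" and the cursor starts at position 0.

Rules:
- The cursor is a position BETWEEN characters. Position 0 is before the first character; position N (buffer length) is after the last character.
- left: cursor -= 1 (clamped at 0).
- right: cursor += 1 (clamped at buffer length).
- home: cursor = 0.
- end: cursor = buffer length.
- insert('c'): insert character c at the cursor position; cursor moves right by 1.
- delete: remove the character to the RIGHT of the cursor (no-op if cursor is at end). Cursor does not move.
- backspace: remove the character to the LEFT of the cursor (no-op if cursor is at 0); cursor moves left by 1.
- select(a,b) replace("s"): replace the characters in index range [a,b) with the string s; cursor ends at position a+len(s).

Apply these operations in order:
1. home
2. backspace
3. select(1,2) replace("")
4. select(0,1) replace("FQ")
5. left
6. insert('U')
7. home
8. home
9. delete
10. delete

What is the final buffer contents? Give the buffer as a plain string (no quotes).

Answer: QN

Derivation:
After op 1 (home): buf='XNN' cursor=0
After op 2 (backspace): buf='XNN' cursor=0
After op 3 (select(1,2) replace("")): buf='XN' cursor=1
After op 4 (select(0,1) replace("FQ")): buf='FQN' cursor=2
After op 5 (left): buf='FQN' cursor=1
After op 6 (insert('U')): buf='FUQN' cursor=2
After op 7 (home): buf='FUQN' cursor=0
After op 8 (home): buf='FUQN' cursor=0
After op 9 (delete): buf='UQN' cursor=0
After op 10 (delete): buf='QN' cursor=0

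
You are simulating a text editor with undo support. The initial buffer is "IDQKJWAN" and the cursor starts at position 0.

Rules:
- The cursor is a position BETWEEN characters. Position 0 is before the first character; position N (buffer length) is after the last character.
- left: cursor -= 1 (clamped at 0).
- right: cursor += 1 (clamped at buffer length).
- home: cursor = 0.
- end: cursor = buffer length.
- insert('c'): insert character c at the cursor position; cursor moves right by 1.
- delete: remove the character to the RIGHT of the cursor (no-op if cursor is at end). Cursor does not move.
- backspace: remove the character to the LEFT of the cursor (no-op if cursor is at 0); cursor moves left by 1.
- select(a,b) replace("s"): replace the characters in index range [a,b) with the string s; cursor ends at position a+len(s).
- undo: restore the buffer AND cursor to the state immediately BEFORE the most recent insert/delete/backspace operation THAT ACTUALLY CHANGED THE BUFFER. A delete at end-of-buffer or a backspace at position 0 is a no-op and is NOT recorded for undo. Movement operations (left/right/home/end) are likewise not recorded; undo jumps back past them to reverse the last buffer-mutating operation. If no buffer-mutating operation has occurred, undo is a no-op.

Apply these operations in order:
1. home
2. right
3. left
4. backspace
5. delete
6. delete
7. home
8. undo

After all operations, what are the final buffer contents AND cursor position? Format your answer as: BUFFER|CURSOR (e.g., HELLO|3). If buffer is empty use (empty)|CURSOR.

After op 1 (home): buf='IDQKJWAN' cursor=0
After op 2 (right): buf='IDQKJWAN' cursor=1
After op 3 (left): buf='IDQKJWAN' cursor=0
After op 4 (backspace): buf='IDQKJWAN' cursor=0
After op 5 (delete): buf='DQKJWAN' cursor=0
After op 6 (delete): buf='QKJWAN' cursor=0
After op 7 (home): buf='QKJWAN' cursor=0
After op 8 (undo): buf='DQKJWAN' cursor=0

Answer: DQKJWAN|0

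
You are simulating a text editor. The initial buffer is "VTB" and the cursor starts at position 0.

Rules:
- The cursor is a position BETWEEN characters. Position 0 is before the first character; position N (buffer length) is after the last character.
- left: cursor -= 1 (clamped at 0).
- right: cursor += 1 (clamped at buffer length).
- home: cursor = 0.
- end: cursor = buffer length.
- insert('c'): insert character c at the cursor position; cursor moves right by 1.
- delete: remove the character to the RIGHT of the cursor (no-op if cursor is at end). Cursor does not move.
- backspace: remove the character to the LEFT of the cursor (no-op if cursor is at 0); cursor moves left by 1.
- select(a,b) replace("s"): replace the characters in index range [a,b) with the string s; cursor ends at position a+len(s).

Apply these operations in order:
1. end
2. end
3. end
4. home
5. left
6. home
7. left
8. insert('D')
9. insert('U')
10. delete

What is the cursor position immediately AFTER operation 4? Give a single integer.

After op 1 (end): buf='VTB' cursor=3
After op 2 (end): buf='VTB' cursor=3
After op 3 (end): buf='VTB' cursor=3
After op 4 (home): buf='VTB' cursor=0

Answer: 0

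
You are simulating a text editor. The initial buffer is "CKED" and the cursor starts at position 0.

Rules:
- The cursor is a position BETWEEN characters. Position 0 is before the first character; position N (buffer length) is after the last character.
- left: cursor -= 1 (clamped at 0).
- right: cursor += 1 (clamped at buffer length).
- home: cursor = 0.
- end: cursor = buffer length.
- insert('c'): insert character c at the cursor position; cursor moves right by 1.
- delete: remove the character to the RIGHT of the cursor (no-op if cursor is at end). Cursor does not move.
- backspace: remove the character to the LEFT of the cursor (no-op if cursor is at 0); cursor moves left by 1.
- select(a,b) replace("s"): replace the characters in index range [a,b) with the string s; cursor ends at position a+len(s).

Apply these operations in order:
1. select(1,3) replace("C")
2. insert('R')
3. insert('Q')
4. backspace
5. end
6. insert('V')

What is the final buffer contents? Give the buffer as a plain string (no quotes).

Answer: CCRDV

Derivation:
After op 1 (select(1,3) replace("C")): buf='CCD' cursor=2
After op 2 (insert('R')): buf='CCRD' cursor=3
After op 3 (insert('Q')): buf='CCRQD' cursor=4
After op 4 (backspace): buf='CCRD' cursor=3
After op 5 (end): buf='CCRD' cursor=4
After op 6 (insert('V')): buf='CCRDV' cursor=5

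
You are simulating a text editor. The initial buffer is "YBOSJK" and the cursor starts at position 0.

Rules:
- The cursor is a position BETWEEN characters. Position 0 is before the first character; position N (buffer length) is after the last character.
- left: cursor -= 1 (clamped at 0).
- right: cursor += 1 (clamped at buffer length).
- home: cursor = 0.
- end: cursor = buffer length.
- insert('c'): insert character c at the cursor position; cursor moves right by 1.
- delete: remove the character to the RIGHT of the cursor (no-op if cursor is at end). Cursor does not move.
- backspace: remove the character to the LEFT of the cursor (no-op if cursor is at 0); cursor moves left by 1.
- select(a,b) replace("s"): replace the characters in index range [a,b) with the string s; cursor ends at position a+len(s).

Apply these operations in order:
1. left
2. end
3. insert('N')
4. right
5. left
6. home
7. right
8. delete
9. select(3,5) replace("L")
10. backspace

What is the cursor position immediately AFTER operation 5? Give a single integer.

Answer: 6

Derivation:
After op 1 (left): buf='YBOSJK' cursor=0
After op 2 (end): buf='YBOSJK' cursor=6
After op 3 (insert('N')): buf='YBOSJKN' cursor=7
After op 4 (right): buf='YBOSJKN' cursor=7
After op 5 (left): buf='YBOSJKN' cursor=6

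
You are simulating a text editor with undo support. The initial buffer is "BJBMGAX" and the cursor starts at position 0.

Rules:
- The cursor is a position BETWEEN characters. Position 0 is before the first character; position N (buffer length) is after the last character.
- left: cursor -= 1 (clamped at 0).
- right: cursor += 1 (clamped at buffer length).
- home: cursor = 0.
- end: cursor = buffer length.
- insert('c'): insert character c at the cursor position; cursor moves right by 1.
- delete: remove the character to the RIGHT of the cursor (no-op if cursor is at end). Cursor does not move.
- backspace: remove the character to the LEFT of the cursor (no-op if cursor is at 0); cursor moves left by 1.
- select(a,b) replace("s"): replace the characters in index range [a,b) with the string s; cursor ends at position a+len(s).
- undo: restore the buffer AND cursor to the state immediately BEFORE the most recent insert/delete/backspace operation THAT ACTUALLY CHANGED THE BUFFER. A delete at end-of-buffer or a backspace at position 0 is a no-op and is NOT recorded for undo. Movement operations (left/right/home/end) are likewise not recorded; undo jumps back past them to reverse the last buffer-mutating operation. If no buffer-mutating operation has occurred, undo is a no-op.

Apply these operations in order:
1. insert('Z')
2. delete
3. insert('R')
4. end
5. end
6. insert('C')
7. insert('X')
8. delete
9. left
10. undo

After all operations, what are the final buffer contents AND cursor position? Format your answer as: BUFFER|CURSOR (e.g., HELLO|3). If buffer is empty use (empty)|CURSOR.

After op 1 (insert('Z')): buf='ZBJBMGAX' cursor=1
After op 2 (delete): buf='ZJBMGAX' cursor=1
After op 3 (insert('R')): buf='ZRJBMGAX' cursor=2
After op 4 (end): buf='ZRJBMGAX' cursor=8
After op 5 (end): buf='ZRJBMGAX' cursor=8
After op 6 (insert('C')): buf='ZRJBMGAXC' cursor=9
After op 7 (insert('X')): buf='ZRJBMGAXCX' cursor=10
After op 8 (delete): buf='ZRJBMGAXCX' cursor=10
After op 9 (left): buf='ZRJBMGAXCX' cursor=9
After op 10 (undo): buf='ZRJBMGAXC' cursor=9

Answer: ZRJBMGAXC|9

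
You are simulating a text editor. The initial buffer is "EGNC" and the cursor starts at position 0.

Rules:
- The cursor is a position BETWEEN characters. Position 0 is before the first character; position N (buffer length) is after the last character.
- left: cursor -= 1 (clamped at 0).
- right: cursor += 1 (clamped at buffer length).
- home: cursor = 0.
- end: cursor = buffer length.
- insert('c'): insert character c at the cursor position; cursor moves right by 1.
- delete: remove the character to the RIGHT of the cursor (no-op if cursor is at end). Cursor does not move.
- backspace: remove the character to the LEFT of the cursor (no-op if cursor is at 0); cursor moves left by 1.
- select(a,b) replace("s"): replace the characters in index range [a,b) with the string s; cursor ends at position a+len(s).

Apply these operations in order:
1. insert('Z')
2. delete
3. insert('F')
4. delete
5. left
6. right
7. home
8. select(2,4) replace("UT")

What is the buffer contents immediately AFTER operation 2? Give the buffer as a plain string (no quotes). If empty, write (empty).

After op 1 (insert('Z')): buf='ZEGNC' cursor=1
After op 2 (delete): buf='ZGNC' cursor=1

Answer: ZGNC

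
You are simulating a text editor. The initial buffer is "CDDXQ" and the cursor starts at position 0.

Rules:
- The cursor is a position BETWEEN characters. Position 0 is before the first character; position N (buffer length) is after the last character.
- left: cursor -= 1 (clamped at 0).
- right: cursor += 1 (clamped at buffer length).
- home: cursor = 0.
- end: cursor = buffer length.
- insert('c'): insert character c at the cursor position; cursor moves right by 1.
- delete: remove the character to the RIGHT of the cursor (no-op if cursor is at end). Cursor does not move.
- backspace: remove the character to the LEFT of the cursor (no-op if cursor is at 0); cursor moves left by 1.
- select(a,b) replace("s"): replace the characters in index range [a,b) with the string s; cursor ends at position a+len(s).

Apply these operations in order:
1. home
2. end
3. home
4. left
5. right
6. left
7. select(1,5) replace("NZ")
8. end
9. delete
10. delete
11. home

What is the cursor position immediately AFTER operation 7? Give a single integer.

After op 1 (home): buf='CDDXQ' cursor=0
After op 2 (end): buf='CDDXQ' cursor=5
After op 3 (home): buf='CDDXQ' cursor=0
After op 4 (left): buf='CDDXQ' cursor=0
After op 5 (right): buf='CDDXQ' cursor=1
After op 6 (left): buf='CDDXQ' cursor=0
After op 7 (select(1,5) replace("NZ")): buf='CNZ' cursor=3

Answer: 3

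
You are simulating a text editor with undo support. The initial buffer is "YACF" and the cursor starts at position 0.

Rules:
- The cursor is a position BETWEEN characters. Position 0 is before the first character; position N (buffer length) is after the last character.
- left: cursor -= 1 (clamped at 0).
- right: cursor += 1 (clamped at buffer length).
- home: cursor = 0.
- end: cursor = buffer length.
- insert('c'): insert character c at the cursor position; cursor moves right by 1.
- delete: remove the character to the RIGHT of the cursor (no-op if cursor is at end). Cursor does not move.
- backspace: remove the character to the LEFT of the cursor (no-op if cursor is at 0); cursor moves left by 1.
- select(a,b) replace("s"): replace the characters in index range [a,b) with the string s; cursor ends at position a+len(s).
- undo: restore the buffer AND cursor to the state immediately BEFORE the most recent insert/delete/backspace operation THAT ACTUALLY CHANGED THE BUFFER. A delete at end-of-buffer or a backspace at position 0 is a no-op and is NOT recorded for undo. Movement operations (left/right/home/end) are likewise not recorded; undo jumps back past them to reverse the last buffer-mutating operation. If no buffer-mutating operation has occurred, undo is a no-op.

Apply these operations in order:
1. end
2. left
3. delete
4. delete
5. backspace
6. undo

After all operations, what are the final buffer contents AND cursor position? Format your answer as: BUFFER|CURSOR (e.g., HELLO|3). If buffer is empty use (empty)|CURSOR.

Answer: YAC|3

Derivation:
After op 1 (end): buf='YACF' cursor=4
After op 2 (left): buf='YACF' cursor=3
After op 3 (delete): buf='YAC' cursor=3
After op 4 (delete): buf='YAC' cursor=3
After op 5 (backspace): buf='YA' cursor=2
After op 6 (undo): buf='YAC' cursor=3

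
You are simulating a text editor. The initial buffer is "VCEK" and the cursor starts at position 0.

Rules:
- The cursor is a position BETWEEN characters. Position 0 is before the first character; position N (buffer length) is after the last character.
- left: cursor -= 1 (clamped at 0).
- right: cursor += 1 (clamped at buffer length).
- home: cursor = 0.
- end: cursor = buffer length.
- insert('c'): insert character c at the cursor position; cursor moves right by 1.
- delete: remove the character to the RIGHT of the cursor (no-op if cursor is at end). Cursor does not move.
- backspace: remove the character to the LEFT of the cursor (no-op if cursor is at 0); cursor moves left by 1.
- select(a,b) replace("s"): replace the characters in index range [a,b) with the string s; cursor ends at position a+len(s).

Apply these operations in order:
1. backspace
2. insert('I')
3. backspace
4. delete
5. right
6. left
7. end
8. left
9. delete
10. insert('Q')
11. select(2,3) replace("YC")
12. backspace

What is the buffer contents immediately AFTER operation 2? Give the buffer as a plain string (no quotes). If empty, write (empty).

After op 1 (backspace): buf='VCEK' cursor=0
After op 2 (insert('I')): buf='IVCEK' cursor=1

Answer: IVCEK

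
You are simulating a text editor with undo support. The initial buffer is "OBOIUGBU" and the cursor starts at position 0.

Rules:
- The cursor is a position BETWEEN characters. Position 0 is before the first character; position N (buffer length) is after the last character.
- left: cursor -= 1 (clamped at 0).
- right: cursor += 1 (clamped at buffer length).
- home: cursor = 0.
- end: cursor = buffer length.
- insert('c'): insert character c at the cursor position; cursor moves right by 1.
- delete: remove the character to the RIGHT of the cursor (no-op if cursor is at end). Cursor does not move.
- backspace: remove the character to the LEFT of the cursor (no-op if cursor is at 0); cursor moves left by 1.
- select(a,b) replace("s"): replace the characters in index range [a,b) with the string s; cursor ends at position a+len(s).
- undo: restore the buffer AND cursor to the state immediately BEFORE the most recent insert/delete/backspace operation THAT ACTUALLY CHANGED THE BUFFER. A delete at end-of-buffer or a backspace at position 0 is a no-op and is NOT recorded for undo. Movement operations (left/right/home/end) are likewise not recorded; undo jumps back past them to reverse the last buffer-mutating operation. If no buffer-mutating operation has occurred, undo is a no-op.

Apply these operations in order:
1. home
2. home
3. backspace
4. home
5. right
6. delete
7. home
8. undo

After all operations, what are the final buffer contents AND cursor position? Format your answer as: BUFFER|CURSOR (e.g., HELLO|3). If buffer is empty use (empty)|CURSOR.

Answer: OBOIUGBU|1

Derivation:
After op 1 (home): buf='OBOIUGBU' cursor=0
After op 2 (home): buf='OBOIUGBU' cursor=0
After op 3 (backspace): buf='OBOIUGBU' cursor=0
After op 4 (home): buf='OBOIUGBU' cursor=0
After op 5 (right): buf='OBOIUGBU' cursor=1
After op 6 (delete): buf='OOIUGBU' cursor=1
After op 7 (home): buf='OOIUGBU' cursor=0
After op 8 (undo): buf='OBOIUGBU' cursor=1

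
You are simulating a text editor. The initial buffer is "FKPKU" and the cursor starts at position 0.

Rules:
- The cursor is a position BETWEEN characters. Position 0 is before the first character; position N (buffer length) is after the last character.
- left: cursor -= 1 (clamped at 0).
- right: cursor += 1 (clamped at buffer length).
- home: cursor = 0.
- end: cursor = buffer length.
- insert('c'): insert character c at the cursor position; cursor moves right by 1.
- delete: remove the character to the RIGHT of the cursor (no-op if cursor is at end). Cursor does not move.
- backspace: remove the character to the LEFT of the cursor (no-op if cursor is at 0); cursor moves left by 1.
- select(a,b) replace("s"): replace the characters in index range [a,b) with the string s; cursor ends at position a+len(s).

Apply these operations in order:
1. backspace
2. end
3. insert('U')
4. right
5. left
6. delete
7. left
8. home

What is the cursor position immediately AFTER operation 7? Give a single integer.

After op 1 (backspace): buf='FKPKU' cursor=0
After op 2 (end): buf='FKPKU' cursor=5
After op 3 (insert('U')): buf='FKPKUU' cursor=6
After op 4 (right): buf='FKPKUU' cursor=6
After op 5 (left): buf='FKPKUU' cursor=5
After op 6 (delete): buf='FKPKU' cursor=5
After op 7 (left): buf='FKPKU' cursor=4

Answer: 4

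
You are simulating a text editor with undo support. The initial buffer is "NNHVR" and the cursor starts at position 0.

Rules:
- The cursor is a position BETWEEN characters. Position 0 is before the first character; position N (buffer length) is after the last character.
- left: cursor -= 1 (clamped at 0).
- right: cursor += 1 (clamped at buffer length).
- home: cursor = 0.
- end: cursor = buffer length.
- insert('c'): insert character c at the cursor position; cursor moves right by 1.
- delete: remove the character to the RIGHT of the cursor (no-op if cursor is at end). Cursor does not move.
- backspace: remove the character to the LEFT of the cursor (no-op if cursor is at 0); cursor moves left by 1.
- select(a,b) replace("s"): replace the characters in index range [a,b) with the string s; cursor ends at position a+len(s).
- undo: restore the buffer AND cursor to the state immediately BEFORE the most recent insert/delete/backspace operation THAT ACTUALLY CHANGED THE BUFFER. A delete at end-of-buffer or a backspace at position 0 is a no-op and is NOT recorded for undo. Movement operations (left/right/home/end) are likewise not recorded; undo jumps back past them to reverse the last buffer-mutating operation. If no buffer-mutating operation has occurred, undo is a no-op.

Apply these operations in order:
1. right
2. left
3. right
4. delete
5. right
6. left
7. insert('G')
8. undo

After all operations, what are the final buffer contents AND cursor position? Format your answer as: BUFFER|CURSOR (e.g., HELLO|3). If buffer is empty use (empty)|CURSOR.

Answer: NHVR|1

Derivation:
After op 1 (right): buf='NNHVR' cursor=1
After op 2 (left): buf='NNHVR' cursor=0
After op 3 (right): buf='NNHVR' cursor=1
After op 4 (delete): buf='NHVR' cursor=1
After op 5 (right): buf='NHVR' cursor=2
After op 6 (left): buf='NHVR' cursor=1
After op 7 (insert('G')): buf='NGHVR' cursor=2
After op 8 (undo): buf='NHVR' cursor=1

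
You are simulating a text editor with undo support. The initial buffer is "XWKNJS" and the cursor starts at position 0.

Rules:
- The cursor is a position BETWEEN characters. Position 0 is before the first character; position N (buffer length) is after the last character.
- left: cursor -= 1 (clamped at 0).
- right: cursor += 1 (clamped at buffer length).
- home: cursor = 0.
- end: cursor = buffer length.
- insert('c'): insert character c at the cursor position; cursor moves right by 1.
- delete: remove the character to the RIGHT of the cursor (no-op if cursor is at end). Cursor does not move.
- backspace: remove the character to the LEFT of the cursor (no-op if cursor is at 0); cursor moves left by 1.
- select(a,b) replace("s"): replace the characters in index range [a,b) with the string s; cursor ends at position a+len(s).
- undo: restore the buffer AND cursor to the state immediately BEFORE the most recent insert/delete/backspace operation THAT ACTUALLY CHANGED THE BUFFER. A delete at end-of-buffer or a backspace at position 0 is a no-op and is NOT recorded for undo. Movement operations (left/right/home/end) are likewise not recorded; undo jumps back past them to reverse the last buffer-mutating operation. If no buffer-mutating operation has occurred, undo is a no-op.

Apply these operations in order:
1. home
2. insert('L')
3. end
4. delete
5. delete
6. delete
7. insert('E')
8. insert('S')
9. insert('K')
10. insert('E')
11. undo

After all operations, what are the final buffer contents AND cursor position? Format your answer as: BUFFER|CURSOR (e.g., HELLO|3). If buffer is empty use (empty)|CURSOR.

Answer: LXWKNJSESK|10

Derivation:
After op 1 (home): buf='XWKNJS' cursor=0
After op 2 (insert('L')): buf='LXWKNJS' cursor=1
After op 3 (end): buf='LXWKNJS' cursor=7
After op 4 (delete): buf='LXWKNJS' cursor=7
After op 5 (delete): buf='LXWKNJS' cursor=7
After op 6 (delete): buf='LXWKNJS' cursor=7
After op 7 (insert('E')): buf='LXWKNJSE' cursor=8
After op 8 (insert('S')): buf='LXWKNJSES' cursor=9
After op 9 (insert('K')): buf='LXWKNJSESK' cursor=10
After op 10 (insert('E')): buf='LXWKNJSESKE' cursor=11
After op 11 (undo): buf='LXWKNJSESK' cursor=10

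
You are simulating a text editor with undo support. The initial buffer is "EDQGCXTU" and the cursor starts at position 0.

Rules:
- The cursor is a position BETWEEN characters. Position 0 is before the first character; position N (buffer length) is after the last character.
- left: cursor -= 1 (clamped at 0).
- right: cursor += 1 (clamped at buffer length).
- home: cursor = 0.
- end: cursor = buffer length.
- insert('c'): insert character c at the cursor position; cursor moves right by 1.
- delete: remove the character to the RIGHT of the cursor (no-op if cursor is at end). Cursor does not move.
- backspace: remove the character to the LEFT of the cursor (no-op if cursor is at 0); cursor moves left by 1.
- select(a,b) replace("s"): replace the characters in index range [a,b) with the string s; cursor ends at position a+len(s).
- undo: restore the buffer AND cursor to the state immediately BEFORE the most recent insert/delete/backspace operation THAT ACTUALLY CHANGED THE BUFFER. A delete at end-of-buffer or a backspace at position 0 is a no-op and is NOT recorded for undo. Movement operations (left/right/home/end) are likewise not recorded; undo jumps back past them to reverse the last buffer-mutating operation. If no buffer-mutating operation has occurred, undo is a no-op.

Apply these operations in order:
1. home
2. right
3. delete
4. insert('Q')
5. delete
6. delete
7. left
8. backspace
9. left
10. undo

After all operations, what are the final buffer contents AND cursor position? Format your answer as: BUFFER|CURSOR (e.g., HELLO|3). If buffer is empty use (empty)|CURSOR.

After op 1 (home): buf='EDQGCXTU' cursor=0
After op 2 (right): buf='EDQGCXTU' cursor=1
After op 3 (delete): buf='EQGCXTU' cursor=1
After op 4 (insert('Q')): buf='EQQGCXTU' cursor=2
After op 5 (delete): buf='EQGCXTU' cursor=2
After op 6 (delete): buf='EQCXTU' cursor=2
After op 7 (left): buf='EQCXTU' cursor=1
After op 8 (backspace): buf='QCXTU' cursor=0
After op 9 (left): buf='QCXTU' cursor=0
After op 10 (undo): buf='EQCXTU' cursor=1

Answer: EQCXTU|1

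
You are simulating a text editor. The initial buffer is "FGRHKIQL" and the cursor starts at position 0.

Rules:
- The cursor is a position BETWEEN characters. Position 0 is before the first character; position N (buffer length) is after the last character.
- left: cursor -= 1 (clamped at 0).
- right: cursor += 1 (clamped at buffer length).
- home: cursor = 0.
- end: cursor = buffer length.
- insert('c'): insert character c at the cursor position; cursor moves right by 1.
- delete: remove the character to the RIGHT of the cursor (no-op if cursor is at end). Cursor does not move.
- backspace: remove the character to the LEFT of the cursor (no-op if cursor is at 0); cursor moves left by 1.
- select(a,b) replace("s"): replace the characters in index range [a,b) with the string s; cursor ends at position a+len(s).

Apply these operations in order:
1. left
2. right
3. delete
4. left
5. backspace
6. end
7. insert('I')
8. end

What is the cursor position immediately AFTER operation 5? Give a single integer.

Answer: 0

Derivation:
After op 1 (left): buf='FGRHKIQL' cursor=0
After op 2 (right): buf='FGRHKIQL' cursor=1
After op 3 (delete): buf='FRHKIQL' cursor=1
After op 4 (left): buf='FRHKIQL' cursor=0
After op 5 (backspace): buf='FRHKIQL' cursor=0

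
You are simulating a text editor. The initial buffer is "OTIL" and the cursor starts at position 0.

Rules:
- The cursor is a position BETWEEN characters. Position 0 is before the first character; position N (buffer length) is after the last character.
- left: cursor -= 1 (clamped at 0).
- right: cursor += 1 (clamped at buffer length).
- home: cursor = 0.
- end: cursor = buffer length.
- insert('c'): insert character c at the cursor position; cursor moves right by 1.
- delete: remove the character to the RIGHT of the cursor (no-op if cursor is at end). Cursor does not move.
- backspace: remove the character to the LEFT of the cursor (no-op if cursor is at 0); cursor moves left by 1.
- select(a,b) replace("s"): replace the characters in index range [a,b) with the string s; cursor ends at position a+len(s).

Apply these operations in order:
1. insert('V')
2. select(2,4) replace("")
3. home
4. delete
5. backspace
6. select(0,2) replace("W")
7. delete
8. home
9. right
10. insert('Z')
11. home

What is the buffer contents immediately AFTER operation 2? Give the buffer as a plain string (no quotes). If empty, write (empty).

After op 1 (insert('V')): buf='VOTIL' cursor=1
After op 2 (select(2,4) replace("")): buf='VOL' cursor=2

Answer: VOL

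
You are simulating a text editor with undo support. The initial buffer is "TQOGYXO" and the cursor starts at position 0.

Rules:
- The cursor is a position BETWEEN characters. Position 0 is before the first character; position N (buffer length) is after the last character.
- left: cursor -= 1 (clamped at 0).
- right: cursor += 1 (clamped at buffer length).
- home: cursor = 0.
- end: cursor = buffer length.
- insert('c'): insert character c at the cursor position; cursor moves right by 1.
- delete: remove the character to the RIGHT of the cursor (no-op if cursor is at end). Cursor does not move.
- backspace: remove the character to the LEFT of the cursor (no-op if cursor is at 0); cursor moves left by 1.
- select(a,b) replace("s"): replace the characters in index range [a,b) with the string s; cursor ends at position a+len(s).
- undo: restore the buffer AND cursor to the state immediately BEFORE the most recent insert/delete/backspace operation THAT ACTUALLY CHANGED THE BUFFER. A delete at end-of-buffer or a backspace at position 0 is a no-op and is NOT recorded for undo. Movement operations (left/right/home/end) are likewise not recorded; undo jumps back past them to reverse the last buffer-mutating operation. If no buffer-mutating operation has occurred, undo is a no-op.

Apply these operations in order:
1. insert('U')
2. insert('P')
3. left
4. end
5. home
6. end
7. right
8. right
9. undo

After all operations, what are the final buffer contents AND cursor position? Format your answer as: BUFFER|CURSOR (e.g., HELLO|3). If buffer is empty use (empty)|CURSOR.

After op 1 (insert('U')): buf='UTQOGYXO' cursor=1
After op 2 (insert('P')): buf='UPTQOGYXO' cursor=2
After op 3 (left): buf='UPTQOGYXO' cursor=1
After op 4 (end): buf='UPTQOGYXO' cursor=9
After op 5 (home): buf='UPTQOGYXO' cursor=0
After op 6 (end): buf='UPTQOGYXO' cursor=9
After op 7 (right): buf='UPTQOGYXO' cursor=9
After op 8 (right): buf='UPTQOGYXO' cursor=9
After op 9 (undo): buf='UTQOGYXO' cursor=1

Answer: UTQOGYXO|1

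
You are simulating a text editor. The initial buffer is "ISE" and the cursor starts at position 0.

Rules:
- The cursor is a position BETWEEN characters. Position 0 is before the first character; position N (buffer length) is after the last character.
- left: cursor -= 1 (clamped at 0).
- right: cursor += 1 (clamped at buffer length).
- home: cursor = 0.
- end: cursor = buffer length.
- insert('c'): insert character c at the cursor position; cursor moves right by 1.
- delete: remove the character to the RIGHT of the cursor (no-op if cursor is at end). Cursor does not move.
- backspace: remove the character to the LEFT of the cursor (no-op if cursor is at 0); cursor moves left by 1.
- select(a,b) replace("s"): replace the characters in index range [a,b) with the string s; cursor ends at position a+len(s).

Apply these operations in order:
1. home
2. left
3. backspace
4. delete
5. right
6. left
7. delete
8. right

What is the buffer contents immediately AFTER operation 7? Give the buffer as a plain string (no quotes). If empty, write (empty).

After op 1 (home): buf='ISE' cursor=0
After op 2 (left): buf='ISE' cursor=0
After op 3 (backspace): buf='ISE' cursor=0
After op 4 (delete): buf='SE' cursor=0
After op 5 (right): buf='SE' cursor=1
After op 6 (left): buf='SE' cursor=0
After op 7 (delete): buf='E' cursor=0

Answer: E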